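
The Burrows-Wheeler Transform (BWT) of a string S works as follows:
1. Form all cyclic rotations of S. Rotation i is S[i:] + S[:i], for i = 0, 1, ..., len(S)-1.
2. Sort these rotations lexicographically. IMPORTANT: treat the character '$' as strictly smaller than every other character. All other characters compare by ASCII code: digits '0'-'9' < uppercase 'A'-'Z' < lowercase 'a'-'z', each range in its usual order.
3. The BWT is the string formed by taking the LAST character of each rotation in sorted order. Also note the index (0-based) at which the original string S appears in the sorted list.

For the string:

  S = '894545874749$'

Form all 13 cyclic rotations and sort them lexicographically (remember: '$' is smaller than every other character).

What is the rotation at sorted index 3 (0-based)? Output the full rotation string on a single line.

Answer: 4749$89454587

Derivation:
All 13 rotations (rotation i = S[i:]+S[:i]):
  rot[0] = 894545874749$
  rot[1] = 94545874749$8
  rot[2] = 4545874749$89
  rot[3] = 545874749$894
  rot[4] = 45874749$8945
  rot[5] = 5874749$89454
  rot[6] = 874749$894545
  rot[7] = 74749$8945458
  rot[8] = 4749$89454587
  rot[9] = 749$894545874
  rot[10] = 49$8945458747
  rot[11] = 9$89454587474
  rot[12] = $894545874749
Sorted (with $ < everything):
  sorted[0] = $894545874749
  sorted[1] = 4545874749$89
  sorted[2] = 45874749$8945
  sorted[3] = 4749$89454587
  sorted[4] = 49$8945458747
  sorted[5] = 545874749$894
  sorted[6] = 5874749$89454
  sorted[7] = 74749$8945458
  sorted[8] = 749$894545874
  sorted[9] = 874749$894545
  sorted[10] = 894545874749$
  sorted[11] = 9$89454587474
  sorted[12] = 94545874749$8
sorted[3] = 4749$89454587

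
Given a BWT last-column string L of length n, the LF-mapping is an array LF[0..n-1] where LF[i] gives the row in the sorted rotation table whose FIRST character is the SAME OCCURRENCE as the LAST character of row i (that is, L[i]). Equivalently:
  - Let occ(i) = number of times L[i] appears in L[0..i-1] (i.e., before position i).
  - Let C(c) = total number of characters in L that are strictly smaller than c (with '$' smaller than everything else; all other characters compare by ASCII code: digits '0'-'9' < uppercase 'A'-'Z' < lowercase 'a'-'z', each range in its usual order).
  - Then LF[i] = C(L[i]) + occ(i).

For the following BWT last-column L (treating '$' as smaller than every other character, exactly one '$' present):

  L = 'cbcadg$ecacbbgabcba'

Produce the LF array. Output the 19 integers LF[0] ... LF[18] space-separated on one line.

Answer: 10 5 11 1 15 17 0 16 12 2 13 6 7 18 3 8 14 9 4

Derivation:
Char counts: '$':1, 'a':4, 'b':5, 'c':5, 'd':1, 'e':1, 'g':2
C (first-col start): C('$')=0, C('a')=1, C('b')=5, C('c')=10, C('d')=15, C('e')=16, C('g')=17
L[0]='c': occ=0, LF[0]=C('c')+0=10+0=10
L[1]='b': occ=0, LF[1]=C('b')+0=5+0=5
L[2]='c': occ=1, LF[2]=C('c')+1=10+1=11
L[3]='a': occ=0, LF[3]=C('a')+0=1+0=1
L[4]='d': occ=0, LF[4]=C('d')+0=15+0=15
L[5]='g': occ=0, LF[5]=C('g')+0=17+0=17
L[6]='$': occ=0, LF[6]=C('$')+0=0+0=0
L[7]='e': occ=0, LF[7]=C('e')+0=16+0=16
L[8]='c': occ=2, LF[8]=C('c')+2=10+2=12
L[9]='a': occ=1, LF[9]=C('a')+1=1+1=2
L[10]='c': occ=3, LF[10]=C('c')+3=10+3=13
L[11]='b': occ=1, LF[11]=C('b')+1=5+1=6
L[12]='b': occ=2, LF[12]=C('b')+2=5+2=7
L[13]='g': occ=1, LF[13]=C('g')+1=17+1=18
L[14]='a': occ=2, LF[14]=C('a')+2=1+2=3
L[15]='b': occ=3, LF[15]=C('b')+3=5+3=8
L[16]='c': occ=4, LF[16]=C('c')+4=10+4=14
L[17]='b': occ=4, LF[17]=C('b')+4=5+4=9
L[18]='a': occ=3, LF[18]=C('a')+3=1+3=4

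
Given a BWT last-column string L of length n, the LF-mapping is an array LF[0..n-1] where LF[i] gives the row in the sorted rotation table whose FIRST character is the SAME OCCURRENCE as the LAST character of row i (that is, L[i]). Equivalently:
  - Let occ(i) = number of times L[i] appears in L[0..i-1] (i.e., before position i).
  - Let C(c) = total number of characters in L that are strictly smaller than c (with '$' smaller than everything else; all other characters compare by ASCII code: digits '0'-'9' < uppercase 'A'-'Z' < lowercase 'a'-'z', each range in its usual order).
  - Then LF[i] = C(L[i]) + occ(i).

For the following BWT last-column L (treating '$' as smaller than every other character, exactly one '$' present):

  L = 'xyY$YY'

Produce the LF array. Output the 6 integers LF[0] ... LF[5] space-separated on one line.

Answer: 4 5 1 0 2 3

Derivation:
Char counts: '$':1, 'Y':3, 'x':1, 'y':1
C (first-col start): C('$')=0, C('Y')=1, C('x')=4, C('y')=5
L[0]='x': occ=0, LF[0]=C('x')+0=4+0=4
L[1]='y': occ=0, LF[1]=C('y')+0=5+0=5
L[2]='Y': occ=0, LF[2]=C('Y')+0=1+0=1
L[3]='$': occ=0, LF[3]=C('$')+0=0+0=0
L[4]='Y': occ=1, LF[4]=C('Y')+1=1+1=2
L[5]='Y': occ=2, LF[5]=C('Y')+2=1+2=3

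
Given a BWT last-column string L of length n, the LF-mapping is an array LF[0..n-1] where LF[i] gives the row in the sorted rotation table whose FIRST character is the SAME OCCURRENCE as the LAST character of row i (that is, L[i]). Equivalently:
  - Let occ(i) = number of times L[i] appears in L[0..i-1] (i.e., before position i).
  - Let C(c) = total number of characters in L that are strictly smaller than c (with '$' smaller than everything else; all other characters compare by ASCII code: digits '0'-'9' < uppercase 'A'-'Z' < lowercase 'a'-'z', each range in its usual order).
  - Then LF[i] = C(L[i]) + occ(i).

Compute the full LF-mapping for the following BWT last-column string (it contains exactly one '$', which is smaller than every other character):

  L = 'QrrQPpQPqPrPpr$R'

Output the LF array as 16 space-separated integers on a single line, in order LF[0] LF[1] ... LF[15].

Char counts: '$':1, 'P':4, 'Q':3, 'R':1, 'p':2, 'q':1, 'r':4
C (first-col start): C('$')=0, C('P')=1, C('Q')=5, C('R')=8, C('p')=9, C('q')=11, C('r')=12
L[0]='Q': occ=0, LF[0]=C('Q')+0=5+0=5
L[1]='r': occ=0, LF[1]=C('r')+0=12+0=12
L[2]='r': occ=1, LF[2]=C('r')+1=12+1=13
L[3]='Q': occ=1, LF[3]=C('Q')+1=5+1=6
L[4]='P': occ=0, LF[4]=C('P')+0=1+0=1
L[5]='p': occ=0, LF[5]=C('p')+0=9+0=9
L[6]='Q': occ=2, LF[6]=C('Q')+2=5+2=7
L[7]='P': occ=1, LF[7]=C('P')+1=1+1=2
L[8]='q': occ=0, LF[8]=C('q')+0=11+0=11
L[9]='P': occ=2, LF[9]=C('P')+2=1+2=3
L[10]='r': occ=2, LF[10]=C('r')+2=12+2=14
L[11]='P': occ=3, LF[11]=C('P')+3=1+3=4
L[12]='p': occ=1, LF[12]=C('p')+1=9+1=10
L[13]='r': occ=3, LF[13]=C('r')+3=12+3=15
L[14]='$': occ=0, LF[14]=C('$')+0=0+0=0
L[15]='R': occ=0, LF[15]=C('R')+0=8+0=8

Answer: 5 12 13 6 1 9 7 2 11 3 14 4 10 15 0 8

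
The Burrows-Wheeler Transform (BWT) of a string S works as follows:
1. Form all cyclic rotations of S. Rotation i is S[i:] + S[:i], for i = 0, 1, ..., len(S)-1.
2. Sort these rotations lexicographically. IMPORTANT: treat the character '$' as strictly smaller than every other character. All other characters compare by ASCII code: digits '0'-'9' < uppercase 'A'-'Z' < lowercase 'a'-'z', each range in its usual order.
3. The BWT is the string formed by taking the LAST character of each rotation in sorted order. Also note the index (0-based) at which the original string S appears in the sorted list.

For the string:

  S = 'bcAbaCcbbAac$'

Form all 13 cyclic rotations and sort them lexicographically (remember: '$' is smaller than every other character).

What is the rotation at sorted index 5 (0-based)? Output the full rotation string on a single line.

All 13 rotations (rotation i = S[i:]+S[:i]):
  rot[0] = bcAbaCcbbAac$
  rot[1] = cAbaCcbbAac$b
  rot[2] = AbaCcbbAac$bc
  rot[3] = baCcbbAac$bcA
  rot[4] = aCcbbAac$bcAb
  rot[5] = CcbbAac$bcAba
  rot[6] = cbbAac$bcAbaC
  rot[7] = bbAac$bcAbaCc
  rot[8] = bAac$bcAbaCcb
  rot[9] = Aac$bcAbaCcbb
  rot[10] = ac$bcAbaCcbbA
  rot[11] = c$bcAbaCcbbAa
  rot[12] = $bcAbaCcbbAac
Sorted (with $ < everything):
  sorted[0] = $bcAbaCcbbAac
  sorted[1] = Aac$bcAbaCcbb
  sorted[2] = AbaCcbbAac$bc
  sorted[3] = CcbbAac$bcAba
  sorted[4] = aCcbbAac$bcAb
  sorted[5] = ac$bcAbaCcbbA
  sorted[6] = bAac$bcAbaCcb
  sorted[7] = baCcbbAac$bcA
  sorted[8] = bbAac$bcAbaCc
  sorted[9] = bcAbaCcbbAac$
  sorted[10] = c$bcAbaCcbbAa
  sorted[11] = cAbaCcbbAac$b
  sorted[12] = cbbAac$bcAbaC
sorted[5] = ac$bcAbaCcbbA

Answer: ac$bcAbaCcbbA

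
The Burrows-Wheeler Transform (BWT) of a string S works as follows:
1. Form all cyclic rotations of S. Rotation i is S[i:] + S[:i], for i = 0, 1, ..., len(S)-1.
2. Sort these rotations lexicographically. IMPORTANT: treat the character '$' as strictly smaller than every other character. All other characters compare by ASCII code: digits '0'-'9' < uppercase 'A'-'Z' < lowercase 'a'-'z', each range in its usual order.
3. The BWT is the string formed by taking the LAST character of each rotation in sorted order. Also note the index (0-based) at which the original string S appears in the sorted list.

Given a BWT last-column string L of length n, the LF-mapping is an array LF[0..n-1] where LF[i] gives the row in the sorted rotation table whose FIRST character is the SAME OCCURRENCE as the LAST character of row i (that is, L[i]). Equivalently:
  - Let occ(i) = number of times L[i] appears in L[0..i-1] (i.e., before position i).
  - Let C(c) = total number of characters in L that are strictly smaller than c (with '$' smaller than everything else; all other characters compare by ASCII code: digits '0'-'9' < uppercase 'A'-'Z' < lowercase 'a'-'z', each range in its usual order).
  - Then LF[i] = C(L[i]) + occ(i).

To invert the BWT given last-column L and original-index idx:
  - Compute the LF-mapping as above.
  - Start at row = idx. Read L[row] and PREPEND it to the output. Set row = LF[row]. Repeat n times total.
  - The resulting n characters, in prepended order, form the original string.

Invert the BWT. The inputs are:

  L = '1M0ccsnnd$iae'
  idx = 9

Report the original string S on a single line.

Answer: incandescM01$

Derivation:
LF mapping: 2 3 1 5 6 12 10 11 7 0 9 4 8
Walk LF starting at row 9, prepending L[row]:
  step 1: row=9, L[9]='$', prepend. Next row=LF[9]=0
  step 2: row=0, L[0]='1', prepend. Next row=LF[0]=2
  step 3: row=2, L[2]='0', prepend. Next row=LF[2]=1
  step 4: row=1, L[1]='M', prepend. Next row=LF[1]=3
  step 5: row=3, L[3]='c', prepend. Next row=LF[3]=5
  step 6: row=5, L[5]='s', prepend. Next row=LF[5]=12
  step 7: row=12, L[12]='e', prepend. Next row=LF[12]=8
  step 8: row=8, L[8]='d', prepend. Next row=LF[8]=7
  step 9: row=7, L[7]='n', prepend. Next row=LF[7]=11
  step 10: row=11, L[11]='a', prepend. Next row=LF[11]=4
  step 11: row=4, L[4]='c', prepend. Next row=LF[4]=6
  step 12: row=6, L[6]='n', prepend. Next row=LF[6]=10
  step 13: row=10, L[10]='i', prepend. Next row=LF[10]=9
Reversed output: incandescM01$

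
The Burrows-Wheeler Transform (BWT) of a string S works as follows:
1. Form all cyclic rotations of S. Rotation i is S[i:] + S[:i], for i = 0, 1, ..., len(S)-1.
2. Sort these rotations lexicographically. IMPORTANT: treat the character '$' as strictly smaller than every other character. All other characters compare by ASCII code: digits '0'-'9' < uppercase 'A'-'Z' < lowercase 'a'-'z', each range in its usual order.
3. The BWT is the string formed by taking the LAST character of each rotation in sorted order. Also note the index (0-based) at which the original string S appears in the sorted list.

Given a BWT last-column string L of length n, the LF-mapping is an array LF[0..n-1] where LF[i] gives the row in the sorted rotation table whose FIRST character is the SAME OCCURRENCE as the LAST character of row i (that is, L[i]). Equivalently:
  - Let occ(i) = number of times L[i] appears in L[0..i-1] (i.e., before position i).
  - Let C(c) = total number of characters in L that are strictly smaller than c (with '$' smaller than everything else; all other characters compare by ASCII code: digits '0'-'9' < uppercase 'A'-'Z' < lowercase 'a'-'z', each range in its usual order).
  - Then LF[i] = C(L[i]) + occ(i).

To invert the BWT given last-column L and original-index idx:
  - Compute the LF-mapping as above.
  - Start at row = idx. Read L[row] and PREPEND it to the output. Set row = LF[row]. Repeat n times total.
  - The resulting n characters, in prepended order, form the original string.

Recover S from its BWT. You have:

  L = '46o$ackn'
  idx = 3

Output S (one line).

LF mapping: 1 2 7 0 3 4 5 6
Walk LF starting at row 3, prepending L[row]:
  step 1: row=3, L[3]='$', prepend. Next row=LF[3]=0
  step 2: row=0, L[0]='4', prepend. Next row=LF[0]=1
  step 3: row=1, L[1]='6', prepend. Next row=LF[1]=2
  step 4: row=2, L[2]='o', prepend. Next row=LF[2]=7
  step 5: row=7, L[7]='n', prepend. Next row=LF[7]=6
  step 6: row=6, L[6]='k', prepend. Next row=LF[6]=5
  step 7: row=5, L[5]='c', prepend. Next row=LF[5]=4
  step 8: row=4, L[4]='a', prepend. Next row=LF[4]=3
Reversed output: ackno64$

Answer: ackno64$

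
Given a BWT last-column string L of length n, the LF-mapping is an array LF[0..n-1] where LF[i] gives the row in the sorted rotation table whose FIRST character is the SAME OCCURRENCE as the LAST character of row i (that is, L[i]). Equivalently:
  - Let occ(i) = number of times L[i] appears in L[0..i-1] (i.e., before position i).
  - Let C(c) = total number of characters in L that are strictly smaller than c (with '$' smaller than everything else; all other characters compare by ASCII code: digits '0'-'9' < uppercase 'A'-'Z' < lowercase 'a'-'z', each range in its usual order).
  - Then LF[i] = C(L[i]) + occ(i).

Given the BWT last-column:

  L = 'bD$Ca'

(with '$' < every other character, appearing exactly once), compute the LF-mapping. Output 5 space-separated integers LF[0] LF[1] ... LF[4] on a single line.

Char counts: '$':1, 'C':1, 'D':1, 'a':1, 'b':1
C (first-col start): C('$')=0, C('C')=1, C('D')=2, C('a')=3, C('b')=4
L[0]='b': occ=0, LF[0]=C('b')+0=4+0=4
L[1]='D': occ=0, LF[1]=C('D')+0=2+0=2
L[2]='$': occ=0, LF[2]=C('$')+0=0+0=0
L[3]='C': occ=0, LF[3]=C('C')+0=1+0=1
L[4]='a': occ=0, LF[4]=C('a')+0=3+0=3

Answer: 4 2 0 1 3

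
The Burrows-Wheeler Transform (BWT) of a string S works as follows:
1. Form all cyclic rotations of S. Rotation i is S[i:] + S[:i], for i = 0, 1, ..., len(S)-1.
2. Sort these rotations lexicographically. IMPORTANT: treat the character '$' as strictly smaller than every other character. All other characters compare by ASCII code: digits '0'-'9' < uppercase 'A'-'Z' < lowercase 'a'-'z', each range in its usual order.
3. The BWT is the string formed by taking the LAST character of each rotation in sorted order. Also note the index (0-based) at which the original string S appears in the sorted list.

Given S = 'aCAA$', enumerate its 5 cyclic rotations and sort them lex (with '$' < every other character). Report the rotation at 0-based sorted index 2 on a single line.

Answer: AA$aC

Derivation:
All 5 rotations (rotation i = S[i:]+S[:i]):
  rot[0] = aCAA$
  rot[1] = CAA$a
  rot[2] = AA$aC
  rot[3] = A$aCA
  rot[4] = $aCAA
Sorted (with $ < everything):
  sorted[0] = $aCAA
  sorted[1] = A$aCA
  sorted[2] = AA$aC
  sorted[3] = CAA$a
  sorted[4] = aCAA$
sorted[2] = AA$aC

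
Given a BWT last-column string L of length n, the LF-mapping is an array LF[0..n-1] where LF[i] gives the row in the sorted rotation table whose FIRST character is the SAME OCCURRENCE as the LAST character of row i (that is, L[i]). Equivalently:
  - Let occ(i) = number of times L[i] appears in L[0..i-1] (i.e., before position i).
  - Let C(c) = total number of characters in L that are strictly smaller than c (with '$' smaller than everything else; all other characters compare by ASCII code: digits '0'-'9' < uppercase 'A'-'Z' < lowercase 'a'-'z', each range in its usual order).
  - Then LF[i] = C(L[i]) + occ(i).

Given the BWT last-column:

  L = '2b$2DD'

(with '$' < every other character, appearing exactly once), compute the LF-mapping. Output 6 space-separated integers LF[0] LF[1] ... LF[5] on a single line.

Answer: 1 5 0 2 3 4

Derivation:
Char counts: '$':1, '2':2, 'D':2, 'b':1
C (first-col start): C('$')=0, C('2')=1, C('D')=3, C('b')=5
L[0]='2': occ=0, LF[0]=C('2')+0=1+0=1
L[1]='b': occ=0, LF[1]=C('b')+0=5+0=5
L[2]='$': occ=0, LF[2]=C('$')+0=0+0=0
L[3]='2': occ=1, LF[3]=C('2')+1=1+1=2
L[4]='D': occ=0, LF[4]=C('D')+0=3+0=3
L[5]='D': occ=1, LF[5]=C('D')+1=3+1=4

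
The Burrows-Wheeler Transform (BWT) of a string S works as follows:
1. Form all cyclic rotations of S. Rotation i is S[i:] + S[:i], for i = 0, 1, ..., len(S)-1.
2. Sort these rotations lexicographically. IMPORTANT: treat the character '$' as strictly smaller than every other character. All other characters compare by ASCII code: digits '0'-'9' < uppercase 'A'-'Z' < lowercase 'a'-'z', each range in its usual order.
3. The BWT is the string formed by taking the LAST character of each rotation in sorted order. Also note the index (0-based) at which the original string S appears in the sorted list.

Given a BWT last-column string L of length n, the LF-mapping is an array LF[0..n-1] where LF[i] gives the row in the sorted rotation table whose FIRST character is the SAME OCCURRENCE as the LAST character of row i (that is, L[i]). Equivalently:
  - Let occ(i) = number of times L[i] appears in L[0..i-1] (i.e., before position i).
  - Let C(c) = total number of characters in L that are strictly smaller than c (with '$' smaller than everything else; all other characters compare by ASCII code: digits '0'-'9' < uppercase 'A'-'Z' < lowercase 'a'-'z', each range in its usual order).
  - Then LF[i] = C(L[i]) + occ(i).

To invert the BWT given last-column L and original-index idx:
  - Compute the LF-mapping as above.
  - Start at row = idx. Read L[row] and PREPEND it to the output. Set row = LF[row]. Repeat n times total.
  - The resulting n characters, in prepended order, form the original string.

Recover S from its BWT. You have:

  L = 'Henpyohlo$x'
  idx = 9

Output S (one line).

LF mapping: 1 2 5 8 10 6 3 4 7 0 9
Walk LF starting at row 9, prepending L[row]:
  step 1: row=9, L[9]='$', prepend. Next row=LF[9]=0
  step 2: row=0, L[0]='H', prepend. Next row=LF[0]=1
  step 3: row=1, L[1]='e', prepend. Next row=LF[1]=2
  step 4: row=2, L[2]='n', prepend. Next row=LF[2]=5
  step 5: row=5, L[5]='o', prepend. Next row=LF[5]=6
  step 6: row=6, L[6]='h', prepend. Next row=LF[6]=3
  step 7: row=3, L[3]='p', prepend. Next row=LF[3]=8
  step 8: row=8, L[8]='o', prepend. Next row=LF[8]=7
  step 9: row=7, L[7]='l', prepend. Next row=LF[7]=4
  step 10: row=4, L[4]='y', prepend. Next row=LF[4]=10
  step 11: row=10, L[10]='x', prepend. Next row=LF[10]=9
Reversed output: xylophoneH$

Answer: xylophoneH$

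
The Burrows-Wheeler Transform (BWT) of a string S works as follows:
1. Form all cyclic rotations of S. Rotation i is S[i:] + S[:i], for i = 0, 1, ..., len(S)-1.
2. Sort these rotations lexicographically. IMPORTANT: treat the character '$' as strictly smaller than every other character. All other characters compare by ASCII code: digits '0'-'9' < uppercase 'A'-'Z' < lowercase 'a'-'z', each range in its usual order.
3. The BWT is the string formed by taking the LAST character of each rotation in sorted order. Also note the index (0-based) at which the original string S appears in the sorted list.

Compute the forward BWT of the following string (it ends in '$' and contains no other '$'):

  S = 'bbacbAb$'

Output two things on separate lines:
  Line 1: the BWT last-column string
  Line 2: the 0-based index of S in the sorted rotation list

All 8 rotations (rotation i = S[i:]+S[:i]):
  rot[0] = bbacbAb$
  rot[1] = bacbAb$b
  rot[2] = acbAb$bb
  rot[3] = cbAb$bba
  rot[4] = bAb$bbac
  rot[5] = Ab$bbacb
  rot[6] = b$bbacbA
  rot[7] = $bbacbAb
Sorted (with $ < everything):
  sorted[0] = $bbacbAb  (last char: 'b')
  sorted[1] = Ab$bbacb  (last char: 'b')
  sorted[2] = acbAb$bb  (last char: 'b')
  sorted[3] = b$bbacbA  (last char: 'A')
  sorted[4] = bAb$bbac  (last char: 'c')
  sorted[5] = bacbAb$b  (last char: 'b')
  sorted[6] = bbacbAb$  (last char: '$')
  sorted[7] = cbAb$bba  (last char: 'a')
Last column: bbbAcb$a
Original string S is at sorted index 6

Answer: bbbAcb$a
6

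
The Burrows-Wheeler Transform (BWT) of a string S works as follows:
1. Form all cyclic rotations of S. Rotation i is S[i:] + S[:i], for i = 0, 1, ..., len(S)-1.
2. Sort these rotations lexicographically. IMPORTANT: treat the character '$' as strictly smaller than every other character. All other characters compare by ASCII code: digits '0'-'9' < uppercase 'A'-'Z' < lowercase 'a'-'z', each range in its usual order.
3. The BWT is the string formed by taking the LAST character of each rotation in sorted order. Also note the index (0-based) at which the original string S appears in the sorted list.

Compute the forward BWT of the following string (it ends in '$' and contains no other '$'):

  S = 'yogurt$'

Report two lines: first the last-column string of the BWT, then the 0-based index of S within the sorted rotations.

Answer: toyurg$
6

Derivation:
All 7 rotations (rotation i = S[i:]+S[:i]):
  rot[0] = yogurt$
  rot[1] = ogurt$y
  rot[2] = gurt$yo
  rot[3] = urt$yog
  rot[4] = rt$yogu
  rot[5] = t$yogur
  rot[6] = $yogurt
Sorted (with $ < everything):
  sorted[0] = $yogurt  (last char: 't')
  sorted[1] = gurt$yo  (last char: 'o')
  sorted[2] = ogurt$y  (last char: 'y')
  sorted[3] = rt$yogu  (last char: 'u')
  sorted[4] = t$yogur  (last char: 'r')
  sorted[5] = urt$yog  (last char: 'g')
  sorted[6] = yogurt$  (last char: '$')
Last column: toyurg$
Original string S is at sorted index 6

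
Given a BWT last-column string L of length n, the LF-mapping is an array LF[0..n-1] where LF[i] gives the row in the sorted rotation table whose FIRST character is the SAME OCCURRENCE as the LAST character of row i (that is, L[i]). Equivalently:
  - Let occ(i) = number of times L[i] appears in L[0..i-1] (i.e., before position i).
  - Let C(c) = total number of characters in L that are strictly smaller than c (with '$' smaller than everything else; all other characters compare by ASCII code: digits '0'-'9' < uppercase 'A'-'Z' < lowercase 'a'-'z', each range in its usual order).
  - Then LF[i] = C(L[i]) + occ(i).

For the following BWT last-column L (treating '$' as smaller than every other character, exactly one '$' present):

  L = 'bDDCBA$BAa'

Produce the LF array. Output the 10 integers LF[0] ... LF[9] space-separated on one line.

Char counts: '$':1, 'A':2, 'B':2, 'C':1, 'D':2, 'a':1, 'b':1
C (first-col start): C('$')=0, C('A')=1, C('B')=3, C('C')=5, C('D')=6, C('a')=8, C('b')=9
L[0]='b': occ=0, LF[0]=C('b')+0=9+0=9
L[1]='D': occ=0, LF[1]=C('D')+0=6+0=6
L[2]='D': occ=1, LF[2]=C('D')+1=6+1=7
L[3]='C': occ=0, LF[3]=C('C')+0=5+0=5
L[4]='B': occ=0, LF[4]=C('B')+0=3+0=3
L[5]='A': occ=0, LF[5]=C('A')+0=1+0=1
L[6]='$': occ=0, LF[6]=C('$')+0=0+0=0
L[7]='B': occ=1, LF[7]=C('B')+1=3+1=4
L[8]='A': occ=1, LF[8]=C('A')+1=1+1=2
L[9]='a': occ=0, LF[9]=C('a')+0=8+0=8

Answer: 9 6 7 5 3 1 0 4 2 8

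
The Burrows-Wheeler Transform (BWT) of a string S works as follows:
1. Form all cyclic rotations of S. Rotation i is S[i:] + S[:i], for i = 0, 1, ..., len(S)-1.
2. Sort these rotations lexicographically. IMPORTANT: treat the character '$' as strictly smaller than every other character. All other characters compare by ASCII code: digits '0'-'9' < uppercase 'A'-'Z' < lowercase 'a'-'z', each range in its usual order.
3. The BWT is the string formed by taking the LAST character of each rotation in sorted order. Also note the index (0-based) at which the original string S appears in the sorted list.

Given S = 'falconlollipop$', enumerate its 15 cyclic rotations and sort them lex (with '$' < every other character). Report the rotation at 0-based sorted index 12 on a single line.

All 15 rotations (rotation i = S[i:]+S[:i]):
  rot[0] = falconlollipop$
  rot[1] = alconlollipop$f
  rot[2] = lconlollipop$fa
  rot[3] = conlollipop$fal
  rot[4] = onlollipop$falc
  rot[5] = nlollipop$falco
  rot[6] = lollipop$falcon
  rot[7] = ollipop$falconl
  rot[8] = llipop$falconlo
  rot[9] = lipop$falconlol
  rot[10] = ipop$falconloll
  rot[11] = pop$falconlolli
  rot[12] = op$falconlollip
  rot[13] = p$falconlollipo
  rot[14] = $falconlollipop
Sorted (with $ < everything):
  sorted[0] = $falconlollipop
  sorted[1] = alconlollipop$f
  sorted[2] = conlollipop$fal
  sorted[3] = falconlollipop$
  sorted[4] = ipop$falconloll
  sorted[5] = lconlollipop$fa
  sorted[6] = lipop$falconlol
  sorted[7] = llipop$falconlo
  sorted[8] = lollipop$falcon
  sorted[9] = nlollipop$falco
  sorted[10] = ollipop$falconl
  sorted[11] = onlollipop$falc
  sorted[12] = op$falconlollip
  sorted[13] = p$falconlollipo
  sorted[14] = pop$falconlolli
sorted[12] = op$falconlollip

Answer: op$falconlollip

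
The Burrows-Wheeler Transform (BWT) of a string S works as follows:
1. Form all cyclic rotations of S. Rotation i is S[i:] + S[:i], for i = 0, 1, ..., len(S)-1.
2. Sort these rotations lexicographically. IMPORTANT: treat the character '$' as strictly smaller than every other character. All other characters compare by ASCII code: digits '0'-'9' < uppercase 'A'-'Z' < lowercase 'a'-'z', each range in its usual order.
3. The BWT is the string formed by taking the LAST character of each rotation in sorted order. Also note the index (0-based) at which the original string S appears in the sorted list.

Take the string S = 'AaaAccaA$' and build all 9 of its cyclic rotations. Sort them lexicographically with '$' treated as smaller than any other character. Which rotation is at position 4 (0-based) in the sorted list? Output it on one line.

All 9 rotations (rotation i = S[i:]+S[:i]):
  rot[0] = AaaAccaA$
  rot[1] = aaAccaA$A
  rot[2] = aAccaA$Aa
  rot[3] = AccaA$Aaa
  rot[4] = ccaA$AaaA
  rot[5] = caA$AaaAc
  rot[6] = aA$AaaAcc
  rot[7] = A$AaaAcca
  rot[8] = $AaaAccaA
Sorted (with $ < everything):
  sorted[0] = $AaaAccaA
  sorted[1] = A$AaaAcca
  sorted[2] = AaaAccaA$
  sorted[3] = AccaA$Aaa
  sorted[4] = aA$AaaAcc
  sorted[5] = aAccaA$Aa
  sorted[6] = aaAccaA$A
  sorted[7] = caA$AaaAc
  sorted[8] = ccaA$AaaA
sorted[4] = aA$AaaAcc

Answer: aA$AaaAcc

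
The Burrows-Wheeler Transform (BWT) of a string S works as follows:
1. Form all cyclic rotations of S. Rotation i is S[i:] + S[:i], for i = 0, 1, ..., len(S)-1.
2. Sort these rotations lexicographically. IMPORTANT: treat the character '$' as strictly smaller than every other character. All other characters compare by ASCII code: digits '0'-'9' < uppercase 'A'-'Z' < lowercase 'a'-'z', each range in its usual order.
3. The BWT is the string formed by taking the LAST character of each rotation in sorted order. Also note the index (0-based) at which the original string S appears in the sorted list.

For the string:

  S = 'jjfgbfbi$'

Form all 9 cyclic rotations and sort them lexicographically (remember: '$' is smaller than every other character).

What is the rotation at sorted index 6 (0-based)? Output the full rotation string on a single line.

All 9 rotations (rotation i = S[i:]+S[:i]):
  rot[0] = jjfgbfbi$
  rot[1] = jfgbfbi$j
  rot[2] = fgbfbi$jj
  rot[3] = gbfbi$jjf
  rot[4] = bfbi$jjfg
  rot[5] = fbi$jjfgb
  rot[6] = bi$jjfgbf
  rot[7] = i$jjfgbfb
  rot[8] = $jjfgbfbi
Sorted (with $ < everything):
  sorted[0] = $jjfgbfbi
  sorted[1] = bfbi$jjfg
  sorted[2] = bi$jjfgbf
  sorted[3] = fbi$jjfgb
  sorted[4] = fgbfbi$jj
  sorted[5] = gbfbi$jjf
  sorted[6] = i$jjfgbfb
  sorted[7] = jfgbfbi$j
  sorted[8] = jjfgbfbi$
sorted[6] = i$jjfgbfb

Answer: i$jjfgbfb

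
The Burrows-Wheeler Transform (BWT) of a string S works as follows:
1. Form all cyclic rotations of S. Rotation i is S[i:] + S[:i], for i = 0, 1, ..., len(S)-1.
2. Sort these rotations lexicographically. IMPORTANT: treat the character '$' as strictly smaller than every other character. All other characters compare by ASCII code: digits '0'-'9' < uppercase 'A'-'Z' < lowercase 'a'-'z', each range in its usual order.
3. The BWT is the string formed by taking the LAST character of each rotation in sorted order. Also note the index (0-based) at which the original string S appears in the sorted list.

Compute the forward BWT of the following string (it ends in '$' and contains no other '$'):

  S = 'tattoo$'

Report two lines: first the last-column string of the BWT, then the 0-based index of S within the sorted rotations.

Answer: otot$ta
4

Derivation:
All 7 rotations (rotation i = S[i:]+S[:i]):
  rot[0] = tattoo$
  rot[1] = attoo$t
  rot[2] = ttoo$ta
  rot[3] = too$tat
  rot[4] = oo$tatt
  rot[5] = o$tatto
  rot[6] = $tattoo
Sorted (with $ < everything):
  sorted[0] = $tattoo  (last char: 'o')
  sorted[1] = attoo$t  (last char: 't')
  sorted[2] = o$tatto  (last char: 'o')
  sorted[3] = oo$tatt  (last char: 't')
  sorted[4] = tattoo$  (last char: '$')
  sorted[5] = too$tat  (last char: 't')
  sorted[6] = ttoo$ta  (last char: 'a')
Last column: otot$ta
Original string S is at sorted index 4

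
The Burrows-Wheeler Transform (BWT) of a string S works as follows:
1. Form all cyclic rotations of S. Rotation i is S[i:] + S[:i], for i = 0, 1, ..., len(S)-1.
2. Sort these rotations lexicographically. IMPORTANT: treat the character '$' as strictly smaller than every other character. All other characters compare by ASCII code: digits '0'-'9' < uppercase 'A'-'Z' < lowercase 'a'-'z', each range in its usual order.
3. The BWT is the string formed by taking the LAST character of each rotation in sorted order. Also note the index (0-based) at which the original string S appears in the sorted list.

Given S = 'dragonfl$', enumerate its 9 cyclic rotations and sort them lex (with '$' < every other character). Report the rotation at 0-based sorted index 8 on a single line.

All 9 rotations (rotation i = S[i:]+S[:i]):
  rot[0] = dragonfl$
  rot[1] = ragonfl$d
  rot[2] = agonfl$dr
  rot[3] = gonfl$dra
  rot[4] = onfl$drag
  rot[5] = nfl$drago
  rot[6] = fl$dragon
  rot[7] = l$dragonf
  rot[8] = $dragonfl
Sorted (with $ < everything):
  sorted[0] = $dragonfl
  sorted[1] = agonfl$dr
  sorted[2] = dragonfl$
  sorted[3] = fl$dragon
  sorted[4] = gonfl$dra
  sorted[5] = l$dragonf
  sorted[6] = nfl$drago
  sorted[7] = onfl$drag
  sorted[8] = ragonfl$d
sorted[8] = ragonfl$d

Answer: ragonfl$d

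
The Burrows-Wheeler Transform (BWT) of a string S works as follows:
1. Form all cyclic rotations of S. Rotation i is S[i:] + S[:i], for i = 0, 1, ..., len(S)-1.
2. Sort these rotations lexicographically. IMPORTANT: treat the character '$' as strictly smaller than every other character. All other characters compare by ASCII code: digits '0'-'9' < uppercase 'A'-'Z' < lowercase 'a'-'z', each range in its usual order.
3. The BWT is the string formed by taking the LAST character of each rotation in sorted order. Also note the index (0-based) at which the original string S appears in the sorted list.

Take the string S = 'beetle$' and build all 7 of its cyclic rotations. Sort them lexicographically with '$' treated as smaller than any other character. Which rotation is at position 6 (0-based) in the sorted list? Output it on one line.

All 7 rotations (rotation i = S[i:]+S[:i]):
  rot[0] = beetle$
  rot[1] = eetle$b
  rot[2] = etle$be
  rot[3] = tle$bee
  rot[4] = le$beet
  rot[5] = e$beetl
  rot[6] = $beetle
Sorted (with $ < everything):
  sorted[0] = $beetle
  sorted[1] = beetle$
  sorted[2] = e$beetl
  sorted[3] = eetle$b
  sorted[4] = etle$be
  sorted[5] = le$beet
  sorted[6] = tle$bee
sorted[6] = tle$bee

Answer: tle$bee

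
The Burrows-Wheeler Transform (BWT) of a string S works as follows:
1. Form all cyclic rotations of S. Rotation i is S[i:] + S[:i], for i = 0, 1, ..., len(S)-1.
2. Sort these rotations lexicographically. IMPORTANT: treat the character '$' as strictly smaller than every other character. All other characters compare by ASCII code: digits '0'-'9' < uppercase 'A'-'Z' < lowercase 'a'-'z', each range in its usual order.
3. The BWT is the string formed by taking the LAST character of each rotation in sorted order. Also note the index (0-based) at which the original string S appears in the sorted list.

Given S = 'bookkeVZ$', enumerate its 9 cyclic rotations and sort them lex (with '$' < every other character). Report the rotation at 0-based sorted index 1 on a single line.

Answer: VZ$bookke

Derivation:
All 9 rotations (rotation i = S[i:]+S[:i]):
  rot[0] = bookkeVZ$
  rot[1] = ookkeVZ$b
  rot[2] = okkeVZ$bo
  rot[3] = kkeVZ$boo
  rot[4] = keVZ$book
  rot[5] = eVZ$bookk
  rot[6] = VZ$bookke
  rot[7] = Z$bookkeV
  rot[8] = $bookkeVZ
Sorted (with $ < everything):
  sorted[0] = $bookkeVZ
  sorted[1] = VZ$bookke
  sorted[2] = Z$bookkeV
  sorted[3] = bookkeVZ$
  sorted[4] = eVZ$bookk
  sorted[5] = keVZ$book
  sorted[6] = kkeVZ$boo
  sorted[7] = okkeVZ$bo
  sorted[8] = ookkeVZ$b
sorted[1] = VZ$bookke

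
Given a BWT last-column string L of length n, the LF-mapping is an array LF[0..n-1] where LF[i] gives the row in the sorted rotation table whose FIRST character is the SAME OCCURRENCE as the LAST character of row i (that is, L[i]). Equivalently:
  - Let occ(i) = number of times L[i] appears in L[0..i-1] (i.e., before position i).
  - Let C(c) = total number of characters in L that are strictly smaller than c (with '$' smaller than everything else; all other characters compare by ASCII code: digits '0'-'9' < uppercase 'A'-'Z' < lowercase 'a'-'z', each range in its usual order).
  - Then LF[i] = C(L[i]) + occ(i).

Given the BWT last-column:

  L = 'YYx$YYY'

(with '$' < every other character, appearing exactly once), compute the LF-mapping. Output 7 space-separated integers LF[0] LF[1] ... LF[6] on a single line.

Char counts: '$':1, 'Y':5, 'x':1
C (first-col start): C('$')=0, C('Y')=1, C('x')=6
L[0]='Y': occ=0, LF[0]=C('Y')+0=1+0=1
L[1]='Y': occ=1, LF[1]=C('Y')+1=1+1=2
L[2]='x': occ=0, LF[2]=C('x')+0=6+0=6
L[3]='$': occ=0, LF[3]=C('$')+0=0+0=0
L[4]='Y': occ=2, LF[4]=C('Y')+2=1+2=3
L[5]='Y': occ=3, LF[5]=C('Y')+3=1+3=4
L[6]='Y': occ=4, LF[6]=C('Y')+4=1+4=5

Answer: 1 2 6 0 3 4 5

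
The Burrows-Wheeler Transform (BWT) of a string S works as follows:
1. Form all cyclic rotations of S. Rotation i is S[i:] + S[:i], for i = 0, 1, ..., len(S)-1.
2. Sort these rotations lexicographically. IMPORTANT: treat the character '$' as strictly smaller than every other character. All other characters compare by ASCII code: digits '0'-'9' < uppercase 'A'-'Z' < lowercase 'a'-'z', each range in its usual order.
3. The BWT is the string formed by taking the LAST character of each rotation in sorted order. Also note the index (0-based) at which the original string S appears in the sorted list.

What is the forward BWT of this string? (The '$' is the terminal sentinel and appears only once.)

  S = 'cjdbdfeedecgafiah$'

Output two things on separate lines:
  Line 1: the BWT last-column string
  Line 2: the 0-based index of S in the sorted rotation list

Answer: hgide$jebdefdacafc
5

Derivation:
All 18 rotations (rotation i = S[i:]+S[:i]):
  rot[0] = cjdbdfeedecgafiah$
  rot[1] = jdbdfeedecgafiah$c
  rot[2] = dbdfeedecgafiah$cj
  rot[3] = bdfeedecgafiah$cjd
  rot[4] = dfeedecgafiah$cjdb
  rot[5] = feedecgafiah$cjdbd
  rot[6] = eedecgafiah$cjdbdf
  rot[7] = edecgafiah$cjdbdfe
  rot[8] = decgafiah$cjdbdfee
  rot[9] = ecgafiah$cjdbdfeed
  rot[10] = cgafiah$cjdbdfeede
  rot[11] = gafiah$cjdbdfeedec
  rot[12] = afiah$cjdbdfeedecg
  rot[13] = fiah$cjdbdfeedecga
  rot[14] = iah$cjdbdfeedecgaf
  rot[15] = ah$cjdbdfeedecgafi
  rot[16] = h$cjdbdfeedecgafia
  rot[17] = $cjdbdfeedecgafiah
Sorted (with $ < everything):
  sorted[0] = $cjdbdfeedecgafiah  (last char: 'h')
  sorted[1] = afiah$cjdbdfeedecg  (last char: 'g')
  sorted[2] = ah$cjdbdfeedecgafi  (last char: 'i')
  sorted[3] = bdfeedecgafiah$cjd  (last char: 'd')
  sorted[4] = cgafiah$cjdbdfeede  (last char: 'e')
  sorted[5] = cjdbdfeedecgafiah$  (last char: '$')
  sorted[6] = dbdfeedecgafiah$cj  (last char: 'j')
  sorted[7] = decgafiah$cjdbdfee  (last char: 'e')
  sorted[8] = dfeedecgafiah$cjdb  (last char: 'b')
  sorted[9] = ecgafiah$cjdbdfeed  (last char: 'd')
  sorted[10] = edecgafiah$cjdbdfe  (last char: 'e')
  sorted[11] = eedecgafiah$cjdbdf  (last char: 'f')
  sorted[12] = feedecgafiah$cjdbd  (last char: 'd')
  sorted[13] = fiah$cjdbdfeedecga  (last char: 'a')
  sorted[14] = gafiah$cjdbdfeedec  (last char: 'c')
  sorted[15] = h$cjdbdfeedecgafia  (last char: 'a')
  sorted[16] = iah$cjdbdfeedecgaf  (last char: 'f')
  sorted[17] = jdbdfeedecgafiah$c  (last char: 'c')
Last column: hgide$jebdefdacafc
Original string S is at sorted index 5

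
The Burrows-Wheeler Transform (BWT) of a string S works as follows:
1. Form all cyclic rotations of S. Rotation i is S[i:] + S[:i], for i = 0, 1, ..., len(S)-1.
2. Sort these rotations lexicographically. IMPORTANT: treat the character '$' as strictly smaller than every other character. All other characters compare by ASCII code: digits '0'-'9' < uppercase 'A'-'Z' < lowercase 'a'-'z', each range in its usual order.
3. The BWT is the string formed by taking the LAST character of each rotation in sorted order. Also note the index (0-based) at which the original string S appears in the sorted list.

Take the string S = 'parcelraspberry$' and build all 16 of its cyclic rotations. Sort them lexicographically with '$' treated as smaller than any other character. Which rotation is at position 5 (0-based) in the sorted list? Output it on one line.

All 16 rotations (rotation i = S[i:]+S[:i]):
  rot[0] = parcelraspberry$
  rot[1] = arcelraspberry$p
  rot[2] = rcelraspberry$pa
  rot[3] = celraspberry$par
  rot[4] = elraspberry$parc
  rot[5] = lraspberry$parce
  rot[6] = raspberry$parcel
  rot[7] = aspberry$parcelr
  rot[8] = spberry$parcelra
  rot[9] = pberry$parcelras
  rot[10] = berry$parcelrasp
  rot[11] = erry$parcelraspb
  rot[12] = rry$parcelraspbe
  rot[13] = ry$parcelraspber
  rot[14] = y$parcelraspberr
  rot[15] = $parcelraspberry
Sorted (with $ < everything):
  sorted[0] = $parcelraspberry
  sorted[1] = arcelraspberry$p
  sorted[2] = aspberry$parcelr
  sorted[3] = berry$parcelrasp
  sorted[4] = celraspberry$par
  sorted[5] = elraspberry$parc
  sorted[6] = erry$parcelraspb
  sorted[7] = lraspberry$parce
  sorted[8] = parcelraspberry$
  sorted[9] = pberry$parcelras
  sorted[10] = raspberry$parcel
  sorted[11] = rcelraspberry$pa
  sorted[12] = rry$parcelraspbe
  sorted[13] = ry$parcelraspber
  sorted[14] = spberry$parcelra
  sorted[15] = y$parcelraspberr
sorted[5] = elraspberry$parc

Answer: elraspberry$parc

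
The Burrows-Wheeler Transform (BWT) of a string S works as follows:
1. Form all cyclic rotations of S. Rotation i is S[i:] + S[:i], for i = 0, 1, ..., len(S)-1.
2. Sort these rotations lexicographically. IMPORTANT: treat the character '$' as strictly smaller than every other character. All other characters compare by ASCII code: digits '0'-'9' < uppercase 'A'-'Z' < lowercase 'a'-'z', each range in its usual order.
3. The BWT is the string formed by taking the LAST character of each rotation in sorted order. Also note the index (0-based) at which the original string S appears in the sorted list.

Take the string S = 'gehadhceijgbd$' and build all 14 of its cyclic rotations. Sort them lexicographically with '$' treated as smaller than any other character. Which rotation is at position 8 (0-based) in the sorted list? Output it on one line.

Answer: gbd$gehadhceij

Derivation:
All 14 rotations (rotation i = S[i:]+S[:i]):
  rot[0] = gehadhceijgbd$
  rot[1] = ehadhceijgbd$g
  rot[2] = hadhceijgbd$ge
  rot[3] = adhceijgbd$geh
  rot[4] = dhceijgbd$geha
  rot[5] = hceijgbd$gehad
  rot[6] = ceijgbd$gehadh
  rot[7] = eijgbd$gehadhc
  rot[8] = ijgbd$gehadhce
  rot[9] = jgbd$gehadhcei
  rot[10] = gbd$gehadhceij
  rot[11] = bd$gehadhceijg
  rot[12] = d$gehadhceijgb
  rot[13] = $gehadhceijgbd
Sorted (with $ < everything):
  sorted[0] = $gehadhceijgbd
  sorted[1] = adhceijgbd$geh
  sorted[2] = bd$gehadhceijg
  sorted[3] = ceijgbd$gehadh
  sorted[4] = d$gehadhceijgb
  sorted[5] = dhceijgbd$geha
  sorted[6] = ehadhceijgbd$g
  sorted[7] = eijgbd$gehadhc
  sorted[8] = gbd$gehadhceij
  sorted[9] = gehadhceijgbd$
  sorted[10] = hadhceijgbd$ge
  sorted[11] = hceijgbd$gehad
  sorted[12] = ijgbd$gehadhce
  sorted[13] = jgbd$gehadhcei
sorted[8] = gbd$gehadhceij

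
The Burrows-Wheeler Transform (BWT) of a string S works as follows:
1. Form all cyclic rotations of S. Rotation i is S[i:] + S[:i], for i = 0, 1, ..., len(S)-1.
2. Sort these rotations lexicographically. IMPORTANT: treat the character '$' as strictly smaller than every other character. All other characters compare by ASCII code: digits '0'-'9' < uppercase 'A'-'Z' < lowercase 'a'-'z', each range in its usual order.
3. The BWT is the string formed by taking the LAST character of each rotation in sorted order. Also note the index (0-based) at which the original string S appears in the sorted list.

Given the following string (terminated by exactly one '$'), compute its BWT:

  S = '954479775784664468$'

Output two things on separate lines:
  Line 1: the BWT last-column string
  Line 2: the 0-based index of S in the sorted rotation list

All 19 rotations (rotation i = S[i:]+S[:i]):
  rot[0] = 954479775784664468$
  rot[1] = 54479775784664468$9
  rot[2] = 4479775784664468$95
  rot[3] = 479775784664468$954
  rot[4] = 79775784664468$9544
  rot[5] = 9775784664468$95447
  rot[6] = 775784664468$954479
  rot[7] = 75784664468$9544797
  rot[8] = 5784664468$95447977
  rot[9] = 784664468$954479775
  rot[10] = 84664468$9544797757
  rot[11] = 4664468$95447977578
  rot[12] = 664468$954479775784
  rot[13] = 64468$9544797757846
  rot[14] = 4468$95447977578466
  rot[15] = 468$954479775784664
  rot[16] = 68$9544797757846644
  rot[17] = 8$95447977578466446
  rot[18] = $954479775784664468
Sorted (with $ < everything):
  sorted[0] = $954479775784664468  (last char: '8')
  sorted[1] = 4468$95447977578466  (last char: '6')
  sorted[2] = 4479775784664468$95  (last char: '5')
  sorted[3] = 4664468$95447977578  (last char: '8')
  sorted[4] = 468$954479775784664  (last char: '4')
  sorted[5] = 479775784664468$954  (last char: '4')
  sorted[6] = 54479775784664468$9  (last char: '9')
  sorted[7] = 5784664468$95447977  (last char: '7')
  sorted[8] = 64468$9544797757846  (last char: '6')
  sorted[9] = 664468$954479775784  (last char: '4')
  sorted[10] = 68$9544797757846644  (last char: '4')
  sorted[11] = 75784664468$9544797  (last char: '7')
  sorted[12] = 775784664468$954479  (last char: '9')
  sorted[13] = 784664468$954479775  (last char: '5')
  sorted[14] = 79775784664468$9544  (last char: '4')
  sorted[15] = 8$95447977578466446  (last char: '6')
  sorted[16] = 84664468$9544797757  (last char: '7')
  sorted[17] = 954479775784664468$  (last char: '$')
  sorted[18] = 9775784664468$95447  (last char: '7')
Last column: 86584497644795467$7
Original string S is at sorted index 17

Answer: 86584497644795467$7
17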